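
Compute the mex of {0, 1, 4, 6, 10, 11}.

2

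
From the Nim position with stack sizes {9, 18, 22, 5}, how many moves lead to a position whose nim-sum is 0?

1

Compute the nim-sum pairwise:
9 ⊕ 18 = 27
27 ⊕ 22 = 13
13 ⊕ 5 = 8
The overall nim-sum is X = 8. A stack of size p has a winning move iff p XOR X < p (reduce it to p XOR X).
  9: 9 XOR 8 = 1 < 9 — winning move (to 1).
  18: 18 XOR 8 = 26 ≥ 18 — no move.
  22: 22 XOR 8 = 30 ≥ 22 — no move.
  5: 5 XOR 8 = 13 ≥ 5 — no move.
That gives 1 winning move.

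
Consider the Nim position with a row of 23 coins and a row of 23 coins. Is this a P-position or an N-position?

P-position

Nim-sum: 23 ^ 23 = 0.
The nim-sum is 0, so this is a P-position: the player to move is in a losing position under optimal play.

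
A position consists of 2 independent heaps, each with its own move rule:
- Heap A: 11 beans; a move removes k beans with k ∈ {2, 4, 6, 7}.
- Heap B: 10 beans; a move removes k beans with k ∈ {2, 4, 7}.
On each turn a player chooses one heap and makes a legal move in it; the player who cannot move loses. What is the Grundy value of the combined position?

3

Grundy values for heap A (subtraction set {2, 4, 6, 7}):
k:     0  1  2  3  4  5  6  7  8  9 10 11
g(k):  0  0  1  1  2  2  3  3  4  0  0  1
So g(11) = 1.
Grundy values for heap B (subtraction set {2, 4, 7}):
k:     0  1  2  3  4  5  6  7  8  9 10
g(k):  0  0  1  1  2  2  0  3  1  0  2
So g(10) = 2.
The value of a disjunctive sum is the nim-sum of the parts.
Combined value = 1 XOR 2 = 3.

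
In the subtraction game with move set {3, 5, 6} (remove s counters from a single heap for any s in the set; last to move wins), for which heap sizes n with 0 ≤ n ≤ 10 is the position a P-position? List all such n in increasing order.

Grundy values for subtraction set {3, 5, 6}:
k:     0  1  2  3  4  5  6  7  8  9 10
g(k):  0  0  0  1  1  1  2  2  2  0  0
The P-positions (g = 0) in 0..10 are 0, 1, 2, 9, 10.

0, 1, 2, 9, 10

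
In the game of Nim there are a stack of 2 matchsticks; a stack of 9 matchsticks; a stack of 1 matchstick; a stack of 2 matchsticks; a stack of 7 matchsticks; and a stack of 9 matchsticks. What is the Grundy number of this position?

Nim-sum: 2 ^ 9 ^ 1 ^ 2 ^ 7 ^ 9 = 6.

6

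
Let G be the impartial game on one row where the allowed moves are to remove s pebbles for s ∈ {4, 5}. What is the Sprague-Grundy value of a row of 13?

1

Grundy values for subtraction set {4, 5}:
k:     0  1  2  3  4  5  6  7  8  9 10 11 12 13
g(k):  0  0  0  0  1  1  1  1  2  0  0  0  0  1
So g(13) = 1.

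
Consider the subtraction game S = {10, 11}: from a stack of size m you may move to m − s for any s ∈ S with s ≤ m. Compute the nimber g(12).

Build the Grundy sequence with g(k) = mex{g(k−s) : s ∈ {10, 11}, s ≤ k}:
k:     0  1  2  3  4  5  6  7  8  9 10 11 12
g(k):  0  0  0  0  0  0  0  0  0  0  1  1  1
So g(12) = 1.

1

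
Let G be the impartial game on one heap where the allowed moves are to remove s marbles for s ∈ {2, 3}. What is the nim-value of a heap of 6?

Compute g(0), g(1), … for moves {2, 3}:
k:     0  1  2  3  4  5  6
g(k):  0  0  1  1  2  0  0
So g(6) = 0.

0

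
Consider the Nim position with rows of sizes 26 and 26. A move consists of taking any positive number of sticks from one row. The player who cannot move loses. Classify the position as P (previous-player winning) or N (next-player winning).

Compute the nim-sum pairwise:
26 ^ 26 = 0
The nim-sum is 0, so this is a P-position: the player to move is in a losing position under optimal play.

P-position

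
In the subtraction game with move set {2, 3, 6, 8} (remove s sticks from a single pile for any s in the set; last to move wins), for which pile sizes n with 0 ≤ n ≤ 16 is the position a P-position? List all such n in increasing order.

0, 1, 5, 10, 14, 15

Compute g(0), g(1), … for moves {2, 3, 6, 8}:
k:     0  1  2  3  4  5  6  7  8  9 10 11 12 13 14 15 16
g(k):  0  0  1  1  2  0  3  1  2  2  0  3  1  2  0  0  1
The P-positions (g = 0) in 0..16 are 0, 1, 5, 10, 14, 15.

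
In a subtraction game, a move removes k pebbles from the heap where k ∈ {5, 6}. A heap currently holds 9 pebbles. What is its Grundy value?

Build the Grundy sequence with g(k) = mex{g(k−s) : s ∈ {5, 6}, s ≤ k}:
g(0) = mex{} = 0
g(1) = mex{} = 0
g(2) = mex{} = 0
g(3) = mex{} = 0
g(4) = mex{} = 0
g(5) = mex{0} = 1
g(6) = mex{0} = 1
g(7) = mex{0} = 1
g(8) = mex{0} = 1
g(9) = mex{0} = 1
So g(9) = 1.

1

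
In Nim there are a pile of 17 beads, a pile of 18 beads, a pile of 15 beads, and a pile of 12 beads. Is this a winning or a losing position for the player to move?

Losing position

In binary:
  10001  (17)
  10010  (18)
  01111  (15)
  01100  (12)
  -----
  00000  (0)
The nim-sum is 0, so this is a P-position: the player to move is in a losing position under optimal play.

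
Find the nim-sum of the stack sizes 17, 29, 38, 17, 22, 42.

Nim-sum: 17 ⊕ 29 ⊕ 38 ⊕ 17 ⊕ 22 ⊕ 42 = 7.

7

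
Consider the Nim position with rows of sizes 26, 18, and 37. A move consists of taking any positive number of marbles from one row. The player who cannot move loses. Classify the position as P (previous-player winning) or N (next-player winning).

Write each in binary and XOR column by column:
  011010  (26)
  010010  (18)
  100101  (37)
  ------
  101101  (45)
The nim-sum is 45 ≠ 0, so this is an N-position: the player to move can win.

N-position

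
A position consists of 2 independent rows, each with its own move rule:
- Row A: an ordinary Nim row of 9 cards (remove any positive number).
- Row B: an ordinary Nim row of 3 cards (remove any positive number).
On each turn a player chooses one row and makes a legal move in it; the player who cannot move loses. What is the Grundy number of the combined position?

10

Row A is a plain Nim row of size 9, so its Grundy value is 9.
Row B is a plain Nim row of size 3, so its Grundy value is 3.
By the Sprague-Grundy theorem, the Grundy value of a sum of independent games is the XOR of the component values.
Combined value = 9 XOR 3 = 10.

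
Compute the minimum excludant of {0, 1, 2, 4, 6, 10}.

3

The values 0, 1, 2 are all present; 3 is the first non-negative integer missing from the set.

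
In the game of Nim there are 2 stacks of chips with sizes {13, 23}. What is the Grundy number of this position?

Write each in binary and XOR column by column:
  01101  (13)
  10111  (23)
  -----
  11010  (26)

26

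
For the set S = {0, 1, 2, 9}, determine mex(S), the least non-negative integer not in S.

3

The values 0, 1, 2 are all present; 3 is the first non-negative integer missing from the set.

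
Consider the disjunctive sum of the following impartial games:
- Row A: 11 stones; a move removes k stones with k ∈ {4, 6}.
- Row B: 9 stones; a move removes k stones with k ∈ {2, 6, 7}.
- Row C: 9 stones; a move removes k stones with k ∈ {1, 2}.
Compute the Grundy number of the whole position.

Grundy values for row A (subtraction set {4, 6}):
g(0) = mex{} = 0
g(1) = mex{} = 0
g(2) = mex{} = 0
g(3) = mex{} = 0
g(4) = mex{0} = 1
g(5) = mex{0} = 1
g(6) = mex{0} = 1
g(7) = mex{0} = 1
g(8) = mex{0,1} = 2
g(9) = mex{0,1} = 2
g(10) = mex{1} = 0
g(11) = mex{1} = 0
So g(11) = 0.
Build the Grundy sequence for row B with g(k) = mex{g(k−s) : s ∈ {2, 6, 7}, s ≤ k}:
g(0) = mex{} = 0
g(1) = mex{} = 0
g(2) = mex{0} = 1
g(3) = mex{0} = 1
g(4) = mex{1} = 0
g(5) = mex{1} = 0
g(6) = mex{0} = 1
g(7) = mex{0} = 1
g(8) = mex{0,1} = 2
g(9) = mex{1} = 0
So g(9) = 0.
For row C, compute g(0), g(1), … with moves {1, 2}:
g(0) = mex{} = 0
g(1) = mex{0} = 1
g(2) = mex{0,1} = 2
g(3) = mex{1,2} = 0
g(4) = mex{0,2} = 1
g(5) = mex{0,1} = 2
g(6) = mex{1,2} = 0
g(7) = mex{0,2} = 1
g(8) = mex{0,1} = 2
g(9) = mex{1,2} = 0
So g(9) = 0.
By the Sprague-Grundy theorem, the Grundy value of a sum of independent games is the XOR of the component values.
Combined value = 0 ⊕ 0 ⊕ 0 = 0.

0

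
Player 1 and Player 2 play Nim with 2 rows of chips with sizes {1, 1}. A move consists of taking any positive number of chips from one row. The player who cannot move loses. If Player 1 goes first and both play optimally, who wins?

Player 2 wins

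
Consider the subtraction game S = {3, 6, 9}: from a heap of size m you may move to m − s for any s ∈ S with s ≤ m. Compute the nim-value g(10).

Build the Grundy sequence with g(k) = mex{g(k−s) : s ∈ {3, 6, 9}, s ≤ k}:
k:     0  1  2  3  4  5  6  7  8  9 10
g(k):  0  0  0  1  1  1  2  2  2  3  3
So g(10) = 3.

3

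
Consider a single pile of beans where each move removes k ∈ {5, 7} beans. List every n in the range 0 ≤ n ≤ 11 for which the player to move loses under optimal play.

0, 1, 2, 3, 4

Build the Grundy sequence with g(k) = mex{g(k−s) : s ∈ {5, 7}, s ≤ k}:
g(0) = mex{} = 0
g(1) = mex{} = 0
g(2) = mex{} = 0
g(3) = mex{} = 0
g(4) = mex{} = 0
g(5) = mex{0} = 1
g(6) = mex{0} = 1
g(7) = mex{0} = 1
g(8) = mex{0} = 1
g(9) = mex{0} = 1
g(10) = mex{0,1} = 2
g(11) = mex{0,1} = 2
The P-positions (g = 0) in 0..11 are 0, 1, 2, 3, 4.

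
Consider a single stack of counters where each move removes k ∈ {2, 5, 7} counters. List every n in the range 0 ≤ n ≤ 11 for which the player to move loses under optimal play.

0, 1, 4, 10

Grundy values for subtraction set {2, 5, 7}:
g(0) = mex{} = 0
g(1) = mex{} = 0
g(2) = mex{0} = 1
g(3) = mex{0} = 1
g(4) = mex{1} = 0
g(5) = mex{0,1} = 2
g(6) = mex{0} = 1
g(7) = mex{0,1,2} = 3
g(8) = mex{0,1} = 2
g(9) = mex{0,1,3} = 2
g(10) = mex{1,2} = 0
g(11) = mex{0,1,2} = 3
The P-positions (g = 0) in 0..11 are 0, 1, 4, 10.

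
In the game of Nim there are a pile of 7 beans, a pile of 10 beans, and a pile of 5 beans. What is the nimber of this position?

8

Bitwise XOR of the heap sizes:
  0111  (7)
  1010  (10)
  0101  (5)
  ----
  1000  (8)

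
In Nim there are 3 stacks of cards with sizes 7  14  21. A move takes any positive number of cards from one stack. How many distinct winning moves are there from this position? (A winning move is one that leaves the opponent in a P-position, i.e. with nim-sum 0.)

1

Compute the nim-sum pairwise:
7 ⊕ 14 = 9
9 ⊕ 21 = 28
The overall nim-sum is X = 28. A stack of size p has a winning move iff p XOR X < p (reduce it to p XOR X).
  7: 7 XOR 28 = 27 ≥ 7 — no move.
  14: 14 XOR 28 = 18 ≥ 14 — no move.
  21: 21 XOR 28 = 9 < 21 — winning move (to 9).
That gives 1 winning move.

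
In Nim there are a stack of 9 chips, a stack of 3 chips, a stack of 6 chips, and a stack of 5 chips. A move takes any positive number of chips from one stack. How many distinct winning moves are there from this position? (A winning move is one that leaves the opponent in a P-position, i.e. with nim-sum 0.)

In binary:
  1001  (9)
  0011  (3)
  0110  (6)
  0101  (5)
  ----
  1001  (9)
The overall nim-sum is X = 9. A stack of size p has a winning move iff p XOR X < p (reduce it to p XOR X).
  9: 9 XOR 9 = 0 < 9 — winning move (to 0).
  3: 3 XOR 9 = 10 ≥ 3 — no move.
  6: 6 XOR 9 = 15 ≥ 6 — no move.
  5: 5 XOR 9 = 12 ≥ 5 — no move.
That gives 1 winning move.

1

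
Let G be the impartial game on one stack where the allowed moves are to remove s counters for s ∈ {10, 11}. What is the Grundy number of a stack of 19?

1

Compute g(0), g(1), … for moves {10, 11}:
k:     0  1  2  3  4  5  6  7  8  9 10 11 12 13 14 15 16 17 18 19
g(k):  0  0  0  0  0  0  0  0  0  0  1  1  1  1  1  1  1  1  1  1
So g(19) = 1.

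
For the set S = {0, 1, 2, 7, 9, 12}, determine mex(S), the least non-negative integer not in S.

3

The values 0, 1, 2 are all present; 3 is the first non-negative integer missing from the set.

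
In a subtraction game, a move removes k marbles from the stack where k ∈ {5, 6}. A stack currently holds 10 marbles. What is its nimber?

2

Grundy values for subtraction set {5, 6}:
g(0) = mex{} = 0
g(1) = mex{} = 0
g(2) = mex{} = 0
g(3) = mex{} = 0
g(4) = mex{} = 0
g(5) = mex{0} = 1
g(6) = mex{0} = 1
g(7) = mex{0} = 1
g(8) = mex{0} = 1
g(9) = mex{0} = 1
g(10) = mex{0,1} = 2
So g(10) = 2.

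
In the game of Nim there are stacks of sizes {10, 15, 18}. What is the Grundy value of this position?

23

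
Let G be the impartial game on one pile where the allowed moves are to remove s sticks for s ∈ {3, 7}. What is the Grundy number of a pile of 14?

1

Compute g(0), g(1), … for moves {3, 7}:
g(0) = mex{} = 0
g(1) = mex{} = 0
g(2) = mex{} = 0
g(3) = mex{0} = 1
g(4) = mex{0} = 1
g(5) = mex{0} = 1
g(6) = mex{1} = 0
g(7) = mex{0,1} = 2
g(8) = mex{0,1} = 2
g(9) = mex{0} = 1
g(10) = mex{1,2} = 0
g(11) = mex{1,2} = 0
g(12) = mex{1} = 0
g(13) = mex{0} = 1
g(14) = mex{0,2} = 1
So g(14) = 1.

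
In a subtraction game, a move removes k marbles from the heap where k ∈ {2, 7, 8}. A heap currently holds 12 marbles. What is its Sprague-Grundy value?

1

Compute g(0), g(1), … for moves {2, 7, 8}:
k:     0  1  2  3  4  5  6  7  8  9 10 11 12
g(k):  0  0  1  1  0  0  1  1  2  2  0  3  1
So g(12) = 1.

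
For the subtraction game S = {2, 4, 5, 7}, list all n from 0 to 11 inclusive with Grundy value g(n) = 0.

0, 1, 9, 10

Grundy values for subtraction set {2, 4, 5, 7}:
k:     0  1  2  3  4  5  6  7  8  9 10 11
g(k):  0  0  1  1  2  2  3  3  4  0  0  1
The P-positions (g = 0) in 0..11 are 0, 1, 9, 10.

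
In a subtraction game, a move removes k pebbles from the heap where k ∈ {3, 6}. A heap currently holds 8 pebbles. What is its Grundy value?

Build the Grundy sequence with g(k) = mex{g(k−s) : s ∈ {3, 6}, s ≤ k}:
g(0) = mex{} = 0
g(1) = mex{} = 0
g(2) = mex{} = 0
g(3) = mex{0} = 1
g(4) = mex{0} = 1
g(5) = mex{0} = 1
g(6) = mex{0,1} = 2
g(7) = mex{0,1} = 2
g(8) = mex{0,1} = 2
So g(8) = 2.

2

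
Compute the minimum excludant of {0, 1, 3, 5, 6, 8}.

2

The values 0, 1 are all present; 2 is the first non-negative integer missing from the set.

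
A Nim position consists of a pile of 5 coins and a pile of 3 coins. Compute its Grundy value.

6

Compute the nim-sum pairwise:
5 XOR 3 = 6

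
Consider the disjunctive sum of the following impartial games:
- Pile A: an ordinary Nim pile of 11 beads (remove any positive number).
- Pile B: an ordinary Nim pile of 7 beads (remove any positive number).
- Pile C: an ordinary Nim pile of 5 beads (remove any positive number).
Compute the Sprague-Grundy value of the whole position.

9

Pile A is a plain Nim pile of size 11, so its Grundy value is 11.
Pile B is a plain Nim pile of size 7, so its Grundy value is 7.
Pile C is a plain Nim pile of size 5, so its Grundy value is 5.
The value of a disjunctive sum is the nim-sum of the parts.
Combined value = 11 ⊕ 7 ⊕ 5 = 9.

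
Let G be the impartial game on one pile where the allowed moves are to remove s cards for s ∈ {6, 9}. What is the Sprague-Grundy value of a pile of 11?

1

Compute g(0), g(1), … for moves {6, 9}:
k:     0  1  2  3  4  5  6  7  8  9 10 11
g(k):  0  0  0  0  0  0  1  1  1  1  1  1
So g(11) = 1.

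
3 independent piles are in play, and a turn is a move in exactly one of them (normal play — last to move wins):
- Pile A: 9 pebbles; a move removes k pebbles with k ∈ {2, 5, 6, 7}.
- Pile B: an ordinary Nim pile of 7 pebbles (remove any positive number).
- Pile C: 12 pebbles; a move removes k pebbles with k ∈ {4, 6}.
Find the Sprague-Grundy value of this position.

5

Build the Grundy sequence for pile A with g(k) = mex{g(k−s) : s ∈ {2, 5, 6, 7}, s ≤ k}:
g(0) = mex{} = 0
g(1) = mex{} = 0
g(2) = mex{0} = 1
g(3) = mex{0} = 1
g(4) = mex{1} = 0
g(5) = mex{0,1} = 2
g(6) = mex{0} = 1
g(7) = mex{0,1,2} = 3
g(8) = mex{0,1} = 2
g(9) = mex{0,1,3} = 2
So g(9) = 2.
Pile B is a plain Nim pile of size 7, so its Grundy value is 7.
Build the Grundy sequence for pile C with g(k) = mex{g(k−s) : s ∈ {4, 6}, s ≤ k}:
g(0) = mex{} = 0
g(1) = mex{} = 0
g(2) = mex{} = 0
g(3) = mex{} = 0
g(4) = mex{0} = 1
g(5) = mex{0} = 1
g(6) = mex{0} = 1
g(7) = mex{0} = 1
g(8) = mex{0,1} = 2
g(9) = mex{0,1} = 2
g(10) = mex{1} = 0
g(11) = mex{1} = 0
g(12) = mex{1,2} = 0
So g(12) = 0.
The value of a disjunctive sum is the nim-sum of the parts.
Combined value = 2 XOR 7 XOR 0 = 5.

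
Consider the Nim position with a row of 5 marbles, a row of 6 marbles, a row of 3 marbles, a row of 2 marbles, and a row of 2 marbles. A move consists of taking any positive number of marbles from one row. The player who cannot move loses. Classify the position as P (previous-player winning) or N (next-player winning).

P-position

Compute the nim-sum pairwise:
5 XOR 6 = 3
3 XOR 3 = 0
0 XOR 2 = 2
2 XOR 2 = 0
The nim-sum is 0, so this is a P-position: the player to move is in a losing position under optimal play.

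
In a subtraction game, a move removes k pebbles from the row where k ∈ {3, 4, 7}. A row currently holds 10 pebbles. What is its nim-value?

Grundy values for subtraction set {3, 4, 7}:
g(0) = mex{} = 0
g(1) = mex{} = 0
g(2) = mex{} = 0
g(3) = mex{0} = 1
g(4) = mex{0} = 1
g(5) = mex{0} = 1
g(6) = mex{0,1} = 2
g(7) = mex{0,1} = 2
g(8) = mex{0,1} = 2
g(9) = mex{0,1,2} = 3
g(10) = mex{1,2} = 0
So g(10) = 0.

0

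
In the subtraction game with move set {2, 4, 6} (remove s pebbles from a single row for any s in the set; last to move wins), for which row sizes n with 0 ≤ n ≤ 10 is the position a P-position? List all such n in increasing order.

0, 1, 8, 9

Compute g(0), g(1), … for moves {2, 4, 6}:
k:     0  1  2  3  4  5  6  7  8  9 10
g(k):  0  0  1  1  2  2  3  3  0  0  1
The P-positions (g = 0) in 0..10 are 0, 1, 8, 9.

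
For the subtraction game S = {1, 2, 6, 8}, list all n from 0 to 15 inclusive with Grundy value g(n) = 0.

0, 3, 7, 10, 14

Grundy values for subtraction set {1, 2, 6, 8}:
k:     0  1  2  3  4  5  6  7  8  9 10 11 12 13 14 15
g(k):  0  1  2  0  1  2  3  0  1  2  0  1  2  3  0  1
The P-positions (g = 0) in 0..15 are 0, 3, 7, 10, 14.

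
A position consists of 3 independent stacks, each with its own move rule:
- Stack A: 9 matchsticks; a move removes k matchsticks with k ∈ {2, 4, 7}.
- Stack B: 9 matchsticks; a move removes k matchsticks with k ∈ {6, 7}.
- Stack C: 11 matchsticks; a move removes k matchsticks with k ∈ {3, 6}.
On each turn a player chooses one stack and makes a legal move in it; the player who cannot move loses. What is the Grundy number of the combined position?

1

For stack A, compute g(0), g(1), … with moves {2, 4, 7}:
g(0) = mex{} = 0
g(1) = mex{} = 0
g(2) = mex{0} = 1
g(3) = mex{0} = 1
g(4) = mex{0,1} = 2
g(5) = mex{0,1} = 2
g(6) = mex{1,2} = 0
g(7) = mex{0,1,2} = 3
g(8) = mex{0,2} = 1
g(9) = mex{1,2,3} = 0
So g(9) = 0.
For stack B, compute g(0), g(1), … with moves {6, 7}:
g(0) = mex{} = 0
g(1) = mex{} = 0
g(2) = mex{} = 0
g(3) = mex{} = 0
g(4) = mex{} = 0
g(5) = mex{} = 0
g(6) = mex{0} = 1
g(7) = mex{0} = 1
g(8) = mex{0} = 1
g(9) = mex{0} = 1
So g(9) = 1.
For stack C, compute g(0), g(1), … with moves {3, 6}:
k:     0  1  2  3  4  5  6  7  8  9 10 11
g(k):  0  0  0  1  1  1  2  2  2  0  0  0
So g(11) = 0.
The value of a disjunctive sum is the nim-sum of the parts.
Combined value = 0 ⊕ 1 ⊕ 0 = 1.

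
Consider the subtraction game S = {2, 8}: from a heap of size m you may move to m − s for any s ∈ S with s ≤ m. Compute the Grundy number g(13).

1

Compute g(0), g(1), … for moves {2, 8}:
g(0) = mex{} = 0
g(1) = mex{} = 0
g(2) = mex{0} = 1
g(3) = mex{0} = 1
g(4) = mex{1} = 0
g(5) = mex{1} = 0
g(6) = mex{0} = 1
g(7) = mex{0} = 1
g(8) = mex{0,1} = 2
g(9) = mex{0,1} = 2
g(10) = mex{1,2} = 0
g(11) = mex{1,2} = 0
g(12) = mex{0} = 1
g(13) = mex{0} = 1
So g(13) = 1.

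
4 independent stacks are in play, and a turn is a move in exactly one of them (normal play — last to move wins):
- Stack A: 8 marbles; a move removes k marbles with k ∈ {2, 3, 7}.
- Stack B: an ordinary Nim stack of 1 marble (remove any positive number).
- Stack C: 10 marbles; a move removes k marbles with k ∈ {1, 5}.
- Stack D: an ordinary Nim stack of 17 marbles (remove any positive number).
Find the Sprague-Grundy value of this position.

Grundy values for stack A (subtraction set {2, 3, 7}):
g(0) = mex{} = 0
g(1) = mex{} = 0
g(2) = mex{0} = 1
g(3) = mex{0} = 1
g(4) = mex{0,1} = 2
g(5) = mex{1} = 0
g(6) = mex{1,2} = 0
g(7) = mex{0,2} = 1
g(8) = mex{0} = 1
So g(8) = 1.
Stack B is a plain Nim stack of size 1, so its Grundy value is 1.
For stack C, compute g(0), g(1), … with moves {1, 5}:
k:     0  1  2  3  4  5  6  7  8  9 10
g(k):  0  1  0  1  0  1  0  1  0  1  0
So g(10) = 0.
Stack D is a plain Nim stack of size 17, so its Grundy value is 17.
The value of a disjunctive sum is the nim-sum of the parts.
Combined value = 1 XOR 1 XOR 0 XOR 17 = 17.

17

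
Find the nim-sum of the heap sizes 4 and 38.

34

Compute the nim-sum pairwise:
4 XOR 38 = 34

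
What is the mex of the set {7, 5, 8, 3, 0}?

1

0 is in the set but 1 is not, so the mex is 1.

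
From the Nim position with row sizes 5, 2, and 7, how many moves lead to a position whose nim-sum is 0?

0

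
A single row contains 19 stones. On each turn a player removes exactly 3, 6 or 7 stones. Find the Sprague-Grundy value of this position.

3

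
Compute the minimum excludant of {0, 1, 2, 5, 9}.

The values 0, 1, 2 are all present; 3 is the first non-negative integer missing from the set.

3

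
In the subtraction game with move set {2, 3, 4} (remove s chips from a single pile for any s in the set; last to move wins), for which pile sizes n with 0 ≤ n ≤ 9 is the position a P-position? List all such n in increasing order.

Grundy values for subtraction set {2, 3, 4}:
k:     0  1  2  3  4  5  6  7  8  9
g(k):  0  0  1  1  2  2  0  0  1  1
The P-positions (g = 0) in 0..9 are 0, 1, 6, 7.

0, 1, 6, 7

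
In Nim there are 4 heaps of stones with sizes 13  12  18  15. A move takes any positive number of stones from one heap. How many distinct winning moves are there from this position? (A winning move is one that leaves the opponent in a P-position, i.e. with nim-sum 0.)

1

Bitwise XOR of the heap sizes:
  01101  (13)
  01100  (12)
  10010  (18)
  01111  (15)
  -----
  11100  (28)
The overall nim-sum is X = 28. A heap of size p has a winning move iff p XOR X < p (reduce it to p XOR X).
  13: 13 XOR 28 = 17 ≥ 13 — no move.
  12: 12 XOR 28 = 16 ≥ 12 — no move.
  18: 18 XOR 28 = 14 < 18 — winning move (to 14).
  15: 15 XOR 28 = 19 ≥ 15 — no move.
That gives 1 winning move.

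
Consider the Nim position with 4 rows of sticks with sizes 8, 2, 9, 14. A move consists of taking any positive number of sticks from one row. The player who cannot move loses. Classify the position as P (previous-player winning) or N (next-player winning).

N-position

Compute the nim-sum pairwise:
8 ⊕ 2 = 10
10 ⊕ 9 = 3
3 ⊕ 14 = 13
The nim-sum is 13 ≠ 0, so this is an N-position: the player to move can win.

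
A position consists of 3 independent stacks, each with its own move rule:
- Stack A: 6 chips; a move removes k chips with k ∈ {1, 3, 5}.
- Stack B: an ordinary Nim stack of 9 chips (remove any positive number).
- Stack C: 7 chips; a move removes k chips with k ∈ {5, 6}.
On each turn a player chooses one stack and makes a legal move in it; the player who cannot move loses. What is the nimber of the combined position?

8

For stack A, compute g(0), g(1), … with moves {1, 3, 5}:
g(0) = mex{} = 0
g(1) = mex{0} = 1
g(2) = mex{1} = 0
g(3) = mex{0} = 1
g(4) = mex{1} = 0
g(5) = mex{0} = 1
g(6) = mex{1} = 0
So g(6) = 0.
Stack B is a plain Nim stack of size 9, so its Grundy value is 9.
Grundy values for stack C (subtraction set {5, 6}):
g(0) = mex{} = 0
g(1) = mex{} = 0
g(2) = mex{} = 0
g(3) = mex{} = 0
g(4) = mex{} = 0
g(5) = mex{0} = 1
g(6) = mex{0} = 1
g(7) = mex{0} = 1
So g(7) = 1.
By the Sprague-Grundy theorem, the Grundy value of a sum of independent games is the XOR of the component values.
Combined value = 0 ⊕ 9 ⊕ 1 = 8.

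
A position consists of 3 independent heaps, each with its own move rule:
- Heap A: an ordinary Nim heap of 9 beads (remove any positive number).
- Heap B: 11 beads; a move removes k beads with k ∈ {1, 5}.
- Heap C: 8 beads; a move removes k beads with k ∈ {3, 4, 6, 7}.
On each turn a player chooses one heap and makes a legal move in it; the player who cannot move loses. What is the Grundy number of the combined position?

Heap A is a plain Nim heap of size 9, so its Grundy value is 9.
Build the Grundy sequence for heap B with g(k) = mex{g(k−s) : s ∈ {1, 5}, s ≤ k}:
g(0) = mex{} = 0
g(1) = mex{0} = 1
g(2) = mex{1} = 0
g(3) = mex{0} = 1
g(4) = mex{1} = 0
g(5) = mex{0} = 1
g(6) = mex{1} = 0
g(7) = mex{0} = 1
g(8) = mex{1} = 0
g(9) = mex{0} = 1
g(10) = mex{1} = 0
g(11) = mex{0} = 1
So g(11) = 1.
Build the Grundy sequence for heap C with g(k) = mex{g(k−s) : s ∈ {3, 4, 6, 7}, s ≤ k}:
g(0) = mex{} = 0
g(1) = mex{} = 0
g(2) = mex{} = 0
g(3) = mex{0} = 1
g(4) = mex{0} = 1
g(5) = mex{0} = 1
g(6) = mex{0,1} = 2
g(7) = mex{0,1} = 2
g(8) = mex{0,1} = 2
So g(8) = 2.
By the Sprague-Grundy theorem, the Grundy value of a sum of independent games is the XOR of the component values.
Combined value = 9 XOR 1 XOR 2 = 10.

10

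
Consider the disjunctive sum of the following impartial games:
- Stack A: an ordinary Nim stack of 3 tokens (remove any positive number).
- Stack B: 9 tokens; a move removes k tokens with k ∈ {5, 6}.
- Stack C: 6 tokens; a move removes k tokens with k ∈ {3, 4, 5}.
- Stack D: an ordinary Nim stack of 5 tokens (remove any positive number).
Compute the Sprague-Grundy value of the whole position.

Stack A is a plain Nim stack of size 3, so its Grundy value is 3.
Build the Grundy sequence for stack B with g(k) = mex{g(k−s) : s ∈ {5, 6}, s ≤ k}:
g(0) = mex{} = 0
g(1) = mex{} = 0
g(2) = mex{} = 0
g(3) = mex{} = 0
g(4) = mex{} = 0
g(5) = mex{0} = 1
g(6) = mex{0} = 1
g(7) = mex{0} = 1
g(8) = mex{0} = 1
g(9) = mex{0} = 1
So g(9) = 1.
For stack C, compute g(0), g(1), … with moves {3, 4, 5}:
g(0) = mex{} = 0
g(1) = mex{} = 0
g(2) = mex{} = 0
g(3) = mex{0} = 1
g(4) = mex{0} = 1
g(5) = mex{0} = 1
g(6) = mex{0,1} = 2
So g(6) = 2.
Stack D is a plain Nim stack of size 5, so its Grundy value is 5.
The value of a disjunctive sum is the nim-sum of the parts.
Combined value = 3 XOR 1 XOR 2 XOR 5 = 5.

5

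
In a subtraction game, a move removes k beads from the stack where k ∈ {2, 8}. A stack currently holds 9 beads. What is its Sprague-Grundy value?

2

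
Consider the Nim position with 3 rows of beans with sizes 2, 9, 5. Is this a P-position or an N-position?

N-position

Nim-sum: 2 ⊕ 9 ⊕ 5 = 14.
The nim-sum is 14 ≠ 0, so this is an N-position: the player to move can win.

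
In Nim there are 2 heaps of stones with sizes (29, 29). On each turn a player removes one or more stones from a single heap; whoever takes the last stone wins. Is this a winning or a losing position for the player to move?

Losing position

In binary:
  11101  (29)
  11101  (29)
  -----
  00000  (0)
The nim-sum is 0, so this is a P-position: the player to move is in a losing position under optimal play.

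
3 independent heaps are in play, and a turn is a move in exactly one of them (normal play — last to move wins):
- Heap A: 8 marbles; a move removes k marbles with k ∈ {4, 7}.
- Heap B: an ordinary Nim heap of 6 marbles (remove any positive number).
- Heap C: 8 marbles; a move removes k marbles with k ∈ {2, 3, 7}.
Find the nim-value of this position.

5

Grundy values for heap A (subtraction set {4, 7}):
g(0) = mex{} = 0
g(1) = mex{} = 0
g(2) = mex{} = 0
g(3) = mex{} = 0
g(4) = mex{0} = 1
g(5) = mex{0} = 1
g(6) = mex{0} = 1
g(7) = mex{0} = 1
g(8) = mex{0,1} = 2
So g(8) = 2.
Heap B is a plain Nim heap of size 6, so its Grundy value is 6.
Grundy values for heap C (subtraction set {2, 3, 7}):
g(0) = mex{} = 0
g(1) = mex{} = 0
g(2) = mex{0} = 1
g(3) = mex{0} = 1
g(4) = mex{0,1} = 2
g(5) = mex{1} = 0
g(6) = mex{1,2} = 0
g(7) = mex{0,2} = 1
g(8) = mex{0} = 1
So g(8) = 1.
The value of a disjunctive sum is the nim-sum of the parts.
Combined value = 2 ⊕ 6 ⊕ 1 = 5.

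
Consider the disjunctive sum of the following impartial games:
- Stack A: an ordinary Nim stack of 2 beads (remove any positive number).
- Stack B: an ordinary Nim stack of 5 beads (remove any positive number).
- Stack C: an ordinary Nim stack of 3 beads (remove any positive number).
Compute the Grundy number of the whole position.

Stack A is a plain Nim stack of size 2, so its Grundy value is 2.
Stack B is a plain Nim stack of size 5, so its Grundy value is 5.
Stack C is a plain Nim stack of size 3, so its Grundy value is 3.
By the Sprague-Grundy theorem, the Grundy value of a sum of independent games is the XOR of the component values.
Combined value = 2 XOR 5 XOR 3 = 4.

4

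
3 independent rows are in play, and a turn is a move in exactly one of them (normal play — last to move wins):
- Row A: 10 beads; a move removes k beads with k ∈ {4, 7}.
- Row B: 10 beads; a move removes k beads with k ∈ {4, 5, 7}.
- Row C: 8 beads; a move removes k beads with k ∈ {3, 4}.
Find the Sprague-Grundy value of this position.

Grundy values for row A (subtraction set {4, 7}):
k:     0  1  2  3  4  5  6  7  8  9 10
g(k):  0  0  0  0  1  1  1  1  2  2  2
So g(10) = 2.
Build the Grundy sequence for row B with g(k) = mex{g(k−s) : s ∈ {4, 5, 7}, s ≤ k}:
g(0) = mex{} = 0
g(1) = mex{} = 0
g(2) = mex{} = 0
g(3) = mex{} = 0
g(4) = mex{0} = 1
g(5) = mex{0} = 1
g(6) = mex{0} = 1
g(7) = mex{0} = 1
g(8) = mex{0,1} = 2
g(9) = mex{0,1} = 2
g(10) = mex{0,1} = 2
So g(10) = 2.
For row C, compute g(0), g(1), … with moves {3, 4}:
k:     0  1  2  3  4  5  6  7  8
g(k):  0  0  0  1  1  1  2  0  0
So g(8) = 0.
By the Sprague-Grundy theorem, the Grundy value of a sum of independent games is the XOR of the component values.
Combined value = 2 XOR 2 XOR 0 = 0.

0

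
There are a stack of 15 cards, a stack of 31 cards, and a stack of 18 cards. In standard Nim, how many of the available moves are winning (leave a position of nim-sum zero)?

Bitwise XOR of the heap sizes:
  01111  (15)
  11111  (31)
  10010  (18)
  -----
  00010  (2)
The overall nim-sum is X = 2. A stack of size p has a winning move iff p XOR X < p (reduce it to p XOR X).
  15: 15 XOR 2 = 13 < 15 — winning move (to 13).
  31: 31 XOR 2 = 29 < 31 — winning move (to 29).
  18: 18 XOR 2 = 16 < 18 — winning move (to 16).
That gives 3 winning moves.

3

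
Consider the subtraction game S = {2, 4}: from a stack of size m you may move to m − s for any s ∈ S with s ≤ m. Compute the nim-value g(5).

Build the Grundy sequence with g(k) = mex{g(k−s) : s ∈ {2, 4}, s ≤ k}:
g(0) = mex{} = 0
g(1) = mex{} = 0
g(2) = mex{0} = 1
g(3) = mex{0} = 1
g(4) = mex{0,1} = 2
g(5) = mex{0,1} = 2
So g(5) = 2.

2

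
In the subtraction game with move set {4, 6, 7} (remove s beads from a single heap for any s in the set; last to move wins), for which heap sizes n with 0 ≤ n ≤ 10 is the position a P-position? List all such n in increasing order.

0, 1, 2, 3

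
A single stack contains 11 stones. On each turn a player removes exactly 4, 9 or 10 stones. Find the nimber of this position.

2

Grundy values for subtraction set {4, 9, 10}:
k:     0  1  2  3  4  5  6  7  8  9 10 11
g(k):  0  0  0  0  1  1  1  1  0  2  2  2
So g(11) = 2.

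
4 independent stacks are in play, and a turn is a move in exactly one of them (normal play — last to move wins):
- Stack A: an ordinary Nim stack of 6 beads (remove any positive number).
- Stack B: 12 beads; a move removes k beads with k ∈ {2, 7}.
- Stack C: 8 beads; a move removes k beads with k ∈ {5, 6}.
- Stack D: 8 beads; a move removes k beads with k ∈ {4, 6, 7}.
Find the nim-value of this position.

4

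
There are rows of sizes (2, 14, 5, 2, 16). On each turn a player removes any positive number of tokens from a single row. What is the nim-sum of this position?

27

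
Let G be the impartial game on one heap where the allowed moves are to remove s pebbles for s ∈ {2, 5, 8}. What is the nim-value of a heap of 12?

Compute g(0), g(1), … for moves {2, 5, 8}:
k:     0  1  2  3  4  5  6  7  8  9 10 11 12
g(k):  0  0  1  1  0  2  1  0  2  1  0  0  1
So g(12) = 1.

1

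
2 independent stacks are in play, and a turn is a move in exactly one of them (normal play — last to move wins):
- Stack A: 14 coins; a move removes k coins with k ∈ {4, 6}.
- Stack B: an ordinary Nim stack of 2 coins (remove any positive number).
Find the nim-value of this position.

For stack A, compute g(0), g(1), … with moves {4, 6}:
k:     0  1  2  3  4  5  6  7  8  9 10 11 12 13 14
g(k):  0  0  0  0  1  1  1  1  2  2  0  0  0  0  1
So g(14) = 1.
Stack B is a plain Nim stack of size 2, so its Grundy value is 2.
The value of a disjunctive sum is the nim-sum of the parts.
Combined value = 1 ⊕ 2 = 3.

3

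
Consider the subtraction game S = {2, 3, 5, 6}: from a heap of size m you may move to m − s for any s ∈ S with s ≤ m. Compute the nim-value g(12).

2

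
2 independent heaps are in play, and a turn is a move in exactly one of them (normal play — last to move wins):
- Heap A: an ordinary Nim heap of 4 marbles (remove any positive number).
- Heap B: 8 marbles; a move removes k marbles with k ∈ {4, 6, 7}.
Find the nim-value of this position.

6

Heap A is a plain Nim heap of size 4, so its Grundy value is 4.
Build the Grundy sequence for heap B with g(k) = mex{g(k−s) : s ∈ {4, 6, 7}, s ≤ k}:
g(0) = mex{} = 0
g(1) = mex{} = 0
g(2) = mex{} = 0
g(3) = mex{} = 0
g(4) = mex{0} = 1
g(5) = mex{0} = 1
g(6) = mex{0} = 1
g(7) = mex{0} = 1
g(8) = mex{0,1} = 2
So g(8) = 2.
The value of a disjunctive sum is the nim-sum of the parts.
Combined value = 4 XOR 2 = 6.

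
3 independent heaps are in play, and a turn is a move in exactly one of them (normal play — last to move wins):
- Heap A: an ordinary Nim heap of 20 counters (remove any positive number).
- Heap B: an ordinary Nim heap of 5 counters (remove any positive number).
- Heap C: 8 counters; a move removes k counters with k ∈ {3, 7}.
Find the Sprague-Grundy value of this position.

19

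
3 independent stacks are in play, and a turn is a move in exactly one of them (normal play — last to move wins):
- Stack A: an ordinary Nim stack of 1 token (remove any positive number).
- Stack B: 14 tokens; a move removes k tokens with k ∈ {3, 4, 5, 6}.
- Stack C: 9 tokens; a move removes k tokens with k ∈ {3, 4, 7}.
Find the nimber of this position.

Stack A is a plain Nim stack of size 1, so its Grundy value is 1.
Build the Grundy sequence for stack B with g(k) = mex{g(k−s) : s ∈ {3, 4, 5, 6}, s ≤ k}:
k:     0  1  2  3  4  5  6  7  8  9 10 11 12 13 14
g(k):  0  0  0  1  1  1  2  2  2  0  0  0  1  1  1
So g(14) = 1.
Grundy values for stack C (subtraction set {3, 4, 7}):
g(0) = mex{} = 0
g(1) = mex{} = 0
g(2) = mex{} = 0
g(3) = mex{0} = 1
g(4) = mex{0} = 1
g(5) = mex{0} = 1
g(6) = mex{0,1} = 2
g(7) = mex{0,1} = 2
g(8) = mex{0,1} = 2
g(9) = mex{0,1,2} = 3
So g(9) = 3.
The value of a disjunctive sum is the nim-sum of the parts.
Combined value = 1 XOR 1 XOR 3 = 3.

3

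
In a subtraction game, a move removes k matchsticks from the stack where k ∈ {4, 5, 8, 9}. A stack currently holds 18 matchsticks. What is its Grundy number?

1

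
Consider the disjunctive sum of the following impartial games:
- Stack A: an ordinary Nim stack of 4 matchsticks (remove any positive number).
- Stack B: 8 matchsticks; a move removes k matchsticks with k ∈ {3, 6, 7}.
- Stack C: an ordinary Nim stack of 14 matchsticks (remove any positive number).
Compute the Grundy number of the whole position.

8

Stack A is a plain Nim stack of size 4, so its Grundy value is 4.
For stack B, compute g(0), g(1), … with moves {3, 6, 7}:
g(0) = mex{} = 0
g(1) = mex{} = 0
g(2) = mex{} = 0
g(3) = mex{0} = 1
g(4) = mex{0} = 1
g(5) = mex{0} = 1
g(6) = mex{0,1} = 2
g(7) = mex{0,1} = 2
g(8) = mex{0,1} = 2
So g(8) = 2.
Stack C is a plain Nim stack of size 14, so its Grundy value is 14.
The value of a disjunctive sum is the nim-sum of the parts.
Combined value = 4 XOR 2 XOR 14 = 8.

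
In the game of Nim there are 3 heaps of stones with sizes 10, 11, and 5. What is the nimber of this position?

Nim-sum: 10 ⊕ 11 ⊕ 5 = 4.

4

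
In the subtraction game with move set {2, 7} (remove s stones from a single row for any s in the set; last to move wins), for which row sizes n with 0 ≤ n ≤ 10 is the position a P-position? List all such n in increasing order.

0, 1, 4, 5, 9, 10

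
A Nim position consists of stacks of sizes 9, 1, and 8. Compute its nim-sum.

Compute the nim-sum pairwise:
9 ⊕ 1 = 8
8 ⊕ 8 = 0

0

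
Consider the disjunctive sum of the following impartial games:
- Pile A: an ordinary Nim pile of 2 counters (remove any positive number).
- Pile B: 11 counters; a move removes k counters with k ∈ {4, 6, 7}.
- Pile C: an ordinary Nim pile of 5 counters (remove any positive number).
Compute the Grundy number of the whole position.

Pile A is a plain Nim pile of size 2, so its Grundy value is 2.
Build the Grundy sequence for pile B with g(k) = mex{g(k−s) : s ∈ {4, 6, 7}, s ≤ k}:
g(0) = mex{} = 0
g(1) = mex{} = 0
g(2) = mex{} = 0
g(3) = mex{} = 0
g(4) = mex{0} = 1
g(5) = mex{0} = 1
g(6) = mex{0} = 1
g(7) = mex{0} = 1
g(8) = mex{0,1} = 2
g(9) = mex{0,1} = 2
g(10) = mex{0,1} = 2
g(11) = mex{1} = 0
So g(11) = 0.
Pile C is a plain Nim pile of size 5, so its Grundy value is 5.
By the Sprague-Grundy theorem, the Grundy value of a sum of independent games is the XOR of the component values.
Combined value = 2 XOR 0 XOR 5 = 7.

7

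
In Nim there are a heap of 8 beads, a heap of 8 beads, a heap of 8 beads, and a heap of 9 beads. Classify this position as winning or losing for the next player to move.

Nim-sum: 8 XOR 8 XOR 8 XOR 9 = 1.
The nim-sum is 1 ≠ 0, so this is an N-position: the player to move can win.

Winning position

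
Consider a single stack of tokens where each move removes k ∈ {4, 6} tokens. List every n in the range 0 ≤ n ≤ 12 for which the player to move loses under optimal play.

0, 1, 2, 3, 10, 11, 12

Build the Grundy sequence with g(k) = mex{g(k−s) : s ∈ {4, 6}, s ≤ k}:
g(0) = mex{} = 0
g(1) = mex{} = 0
g(2) = mex{} = 0
g(3) = mex{} = 0
g(4) = mex{0} = 1
g(5) = mex{0} = 1
g(6) = mex{0} = 1
g(7) = mex{0} = 1
g(8) = mex{0,1} = 2
g(9) = mex{0,1} = 2
g(10) = mex{1} = 0
g(11) = mex{1} = 0
g(12) = mex{1,2} = 0
The P-positions (g = 0) in 0..12 are 0, 1, 2, 3, 10, 11, 12.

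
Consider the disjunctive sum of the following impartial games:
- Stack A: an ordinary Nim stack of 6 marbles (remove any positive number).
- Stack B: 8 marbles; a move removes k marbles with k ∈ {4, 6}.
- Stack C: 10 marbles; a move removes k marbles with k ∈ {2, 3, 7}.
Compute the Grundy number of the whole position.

Stack A is a plain Nim stack of size 6, so its Grundy value is 6.
Grundy values for stack B (subtraction set {4, 6}):
k:     0  1  2  3  4  5  6  7  8
g(k):  0  0  0  0  1  1  1  1  2
So g(8) = 2.
Grundy values for stack C (subtraction set {2, 3, 7}):
g(0) = mex{} = 0
g(1) = mex{} = 0
g(2) = mex{0} = 1
g(3) = mex{0} = 1
g(4) = mex{0,1} = 2
g(5) = mex{1} = 0
g(6) = mex{1,2} = 0
g(7) = mex{0,2} = 1
g(8) = mex{0} = 1
g(9) = mex{0,1} = 2
g(10) = mex{1} = 0
So g(10) = 0.
By the Sprague-Grundy theorem, the Grundy value of a sum of independent games is the XOR of the component values.
Combined value = 6 XOR 2 XOR 0 = 4.

4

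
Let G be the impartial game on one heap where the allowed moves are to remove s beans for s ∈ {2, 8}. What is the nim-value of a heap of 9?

Compute g(0), g(1), … for moves {2, 8}:
g(0) = mex{} = 0
g(1) = mex{} = 0
g(2) = mex{0} = 1
g(3) = mex{0} = 1
g(4) = mex{1} = 0
g(5) = mex{1} = 0
g(6) = mex{0} = 1
g(7) = mex{0} = 1
g(8) = mex{0,1} = 2
g(9) = mex{0,1} = 2
So g(9) = 2.

2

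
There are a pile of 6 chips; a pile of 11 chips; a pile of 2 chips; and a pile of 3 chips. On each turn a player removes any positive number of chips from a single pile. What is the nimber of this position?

Nim-sum: 6 XOR 11 XOR 2 XOR 3 = 12.

12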